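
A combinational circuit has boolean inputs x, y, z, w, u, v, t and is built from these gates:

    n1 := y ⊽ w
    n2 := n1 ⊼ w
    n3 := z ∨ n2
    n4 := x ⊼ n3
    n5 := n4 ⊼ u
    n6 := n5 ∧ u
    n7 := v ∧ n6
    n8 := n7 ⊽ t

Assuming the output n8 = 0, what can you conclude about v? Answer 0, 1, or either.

either

Both values of v occur among assignments with n8 = 0:
  v=0: x=0, y=0, z=0, w=0, u=0, v=0, t=1
  v=1: x=0, y=0, z=0, w=0, u=0, v=1, t=1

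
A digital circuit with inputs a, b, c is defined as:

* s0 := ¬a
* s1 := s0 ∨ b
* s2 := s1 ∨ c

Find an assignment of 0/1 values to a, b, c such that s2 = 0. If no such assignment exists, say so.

a=1, b=0, c=0

s2 = s1 ∨ c must be 0, so both s1 = 0 and c = 0.
s1 = s0 ∨ b must be 0, so both s0 = 0 and b = 0.
Check with a=1, b=0, c=0:
s0 = ¬a = ¬1 = 0
s1 = s0 ∨ b = 0 ∨ 0 = 0
s2 = s1 ∨ c = 0 ∨ 0 = 0
So s2 = 0 as required.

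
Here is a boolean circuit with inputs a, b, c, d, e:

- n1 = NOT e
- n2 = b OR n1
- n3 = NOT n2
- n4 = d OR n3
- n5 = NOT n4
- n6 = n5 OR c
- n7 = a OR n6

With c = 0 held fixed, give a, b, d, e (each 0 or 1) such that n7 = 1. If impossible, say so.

a=1 b=0 d=1 e=0

Check with c = 0 and a=1, b=0, d=1, e=0:
n1 = NOT e = NOT 0 = 1
n2 = b OR n1 = 0 OR 1 = 1
n3 = NOT n2 = NOT 1 = 0
n4 = d OR n3 = 1 OR 0 = 1
n5 = NOT n4 = NOT 1 = 0
n6 = n5 OR c = 0 OR 0 = 0
n7 = a OR n6 = 1 OR 0 = 1
So n7 = 1.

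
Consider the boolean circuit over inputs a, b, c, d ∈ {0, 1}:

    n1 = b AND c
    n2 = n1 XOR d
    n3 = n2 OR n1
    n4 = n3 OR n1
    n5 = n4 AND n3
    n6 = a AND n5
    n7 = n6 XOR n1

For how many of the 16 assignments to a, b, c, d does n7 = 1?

n7 = n6 XOR n1 must be 1, so n6 and n1 differ.
Enumerating the 16 input combinations, 5 give n7 = 1 and 11 give n7 = 0.

5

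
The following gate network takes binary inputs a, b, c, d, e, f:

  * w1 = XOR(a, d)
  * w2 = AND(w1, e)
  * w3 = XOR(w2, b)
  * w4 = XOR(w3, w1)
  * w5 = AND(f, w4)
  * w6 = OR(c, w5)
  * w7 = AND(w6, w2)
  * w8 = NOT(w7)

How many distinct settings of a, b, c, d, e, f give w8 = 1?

w8 = NOT(w7) must be 1, so w7 = 0.
w7 = AND(w6, w2) must be 0, so at least one of w6, w2 is 0.
Enumerating the 64 input combinations, 54 give w8 = 1 and 10 give w8 = 0.

54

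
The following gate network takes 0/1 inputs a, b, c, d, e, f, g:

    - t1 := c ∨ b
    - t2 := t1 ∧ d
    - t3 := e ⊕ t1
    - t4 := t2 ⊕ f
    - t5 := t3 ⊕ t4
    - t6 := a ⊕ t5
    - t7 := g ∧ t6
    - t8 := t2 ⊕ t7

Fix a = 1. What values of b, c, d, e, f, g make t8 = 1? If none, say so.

t8 = t2 ⊕ t7 must be 1, so t2 and t7 differ.
Check with a = 1 and b=1, c=1, d=1, e=0, f=0, g=0:
t1 = c ∨ b = 1 ∨ 1 = 1
t2 = t1 ∧ d = 1 ∧ 1 = 1
t3 = e ⊕ t1 = 0 ⊕ 1 = 1
t4 = t2 ⊕ f = 1 ⊕ 0 = 1
t5 = t3 ⊕ t4 = 1 ⊕ 1 = 0
t6 = a ⊕ t5 = 1 ⊕ 0 = 1
t7 = g ∧ t6 = 0 ∧ 1 = 0
t8 = t2 ⊕ t7 = 1 ⊕ 0 = 1
So t8 = 1.

b=1, c=1, d=1, e=0, f=0, g=0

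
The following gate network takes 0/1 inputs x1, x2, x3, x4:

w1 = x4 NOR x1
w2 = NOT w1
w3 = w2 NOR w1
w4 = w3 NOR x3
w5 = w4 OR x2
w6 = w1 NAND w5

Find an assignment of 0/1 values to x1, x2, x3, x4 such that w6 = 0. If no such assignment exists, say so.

w6 = w1 NAND w5 must be 0, so both w1 = 1 and w5 = 1.
w1 = x4 NOR x1 must be 1, so both x4 = 0 and x1 = 0.
Check with x1=0 x2=1 x3=1 x4=0:
w1 = x4 NOR x1 = 0 NOR 0 = 1
w2 = NOT w1 = NOT 1 = 0
w3 = w2 NOR w1 = 0 NOR 1 = 0
w4 = w3 NOR x3 = 0 NOR 1 = 0
w5 = w4 OR x2 = 0 OR 1 = 1
w6 = w1 NAND w5 = 1 NAND 1 = 0
So w6 = 0 as required.

x1=0 x2=1 x3=1 x4=0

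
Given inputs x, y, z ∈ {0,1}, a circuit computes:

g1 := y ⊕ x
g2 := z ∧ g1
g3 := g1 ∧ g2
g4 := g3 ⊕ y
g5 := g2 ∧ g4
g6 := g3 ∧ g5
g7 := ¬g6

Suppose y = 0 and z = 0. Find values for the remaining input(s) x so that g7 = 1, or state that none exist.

Check with y = 0 and z = 0 and x=1:
g1 = y ⊕ x = 0 ⊕ 1 = 1
g2 = z ∧ g1 = 0 ∧ 1 = 0
g3 = g1 ∧ g2 = 1 ∧ 0 = 0
g4 = g3 ⊕ y = 0 ⊕ 0 = 0
g5 = g2 ∧ g4 = 0 ∧ 0 = 0
g6 = g3 ∧ g5 = 0 ∧ 0 = 0
g7 = ¬g6 = ¬0 = 1
So g7 = 1.

x=1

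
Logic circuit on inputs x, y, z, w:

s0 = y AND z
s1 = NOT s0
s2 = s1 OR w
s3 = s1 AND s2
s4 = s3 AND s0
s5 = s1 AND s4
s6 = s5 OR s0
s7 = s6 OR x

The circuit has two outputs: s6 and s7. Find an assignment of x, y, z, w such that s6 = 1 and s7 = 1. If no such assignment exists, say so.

x=1, y=1, z=1, w=0

Check with x=1, y=1, z=1, w=0:
s0 = y AND z = 1 AND 1 = 1
s1 = NOT s0 = NOT 1 = 0
s2 = s1 OR w = 0 OR 0 = 0
s3 = s1 AND s2 = 0 AND 0 = 0
s4 = s3 AND s0 = 0 AND 1 = 0
s5 = s1 AND s4 = 0 AND 0 = 0
s6 = s5 OR s0 = 0 OR 1 = 1
s7 = s6 OR x = 1 OR 1 = 1
So s6 = 1 and s7 = 1.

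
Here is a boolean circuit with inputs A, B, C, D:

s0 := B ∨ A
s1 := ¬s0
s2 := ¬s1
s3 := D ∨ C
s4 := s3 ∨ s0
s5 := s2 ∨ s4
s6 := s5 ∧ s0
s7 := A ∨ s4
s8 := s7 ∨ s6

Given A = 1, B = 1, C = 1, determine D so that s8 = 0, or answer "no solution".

With A = 1, B = 1, C = 1 fixed, none of the 2 settings of D give s8 = 0.
For example, with D=0:
s0 = B ∨ A = 1 ∨ 1 = 1
s1 = ¬s0 = ¬1 = 0
s2 = ¬s1 = ¬0 = 1
s3 = D ∨ C = 0 ∨ 1 = 1
s4 = s3 ∨ s0 = 1 ∨ 1 = 1
s5 = s2 ∨ s4 = 1 ∨ 1 = 1
s6 = s5 ∧ s0 = 1 ∧ 1 = 1
s7 = A ∨ s4 = 1 ∨ 1 = 1
s8 = s7 ∨ s6 = 1 ∨ 1 = 1
giving s8 = 1 ≠ 0.

no solution exists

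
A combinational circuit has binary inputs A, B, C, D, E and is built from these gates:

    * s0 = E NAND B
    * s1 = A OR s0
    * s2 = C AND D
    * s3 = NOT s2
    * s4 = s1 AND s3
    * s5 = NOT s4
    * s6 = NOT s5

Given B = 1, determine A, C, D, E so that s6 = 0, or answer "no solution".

A=0, C=1, D=1, E=1

s6 = NOT s5 must be 0, so s5 = 1.
s5 = NOT s4 must be 1, so s4 = 0.
Check with B = 1 and A=0, C=1, D=1, E=1:
s0 = E NAND B = 1 NAND 1 = 0
s1 = A OR s0 = 0 OR 0 = 0
s2 = C AND D = 1 AND 1 = 1
s3 = NOT s2 = NOT 1 = 0
s4 = s1 AND s3 = 0 AND 0 = 0
s5 = NOT s4 = NOT 0 = 1
s6 = NOT s5 = NOT 1 = 0
So s6 = 0.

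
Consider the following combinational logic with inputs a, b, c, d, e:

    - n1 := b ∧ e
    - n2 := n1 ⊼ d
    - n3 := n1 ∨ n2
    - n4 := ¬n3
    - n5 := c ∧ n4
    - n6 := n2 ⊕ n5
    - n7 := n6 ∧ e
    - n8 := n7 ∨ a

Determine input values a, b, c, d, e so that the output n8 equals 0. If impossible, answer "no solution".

n8 = n7 ∨ a must be 0, so both n7 = 0 and a = 0.
n7 = n6 ∧ e must be 0, so at least one of n6, e is 0.
Check with a=0 b=0 c=1 d=1 e=0:
n1 = b ∧ e = 0 ∧ 0 = 0
n2 = n1 ⊼ d = 0 ⊼ 1 = 1
n3 = n1 ∨ n2 = 0 ∨ 1 = 1
n4 = ¬n3 = ¬1 = 0
n5 = c ∧ n4 = 1 ∧ 0 = 0
n6 = n2 ⊕ n5 = 1 ⊕ 0 = 1
n7 = n6 ∧ e = 1 ∧ 0 = 0
n8 = n7 ∨ a = 0 ∨ 0 = 0
So n8 = 0 as required.

a=0 b=0 c=1 d=1 e=0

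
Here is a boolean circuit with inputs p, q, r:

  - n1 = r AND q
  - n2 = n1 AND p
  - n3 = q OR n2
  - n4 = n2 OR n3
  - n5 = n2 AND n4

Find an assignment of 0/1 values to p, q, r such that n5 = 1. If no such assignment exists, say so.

n5 = n2 AND n4 must be 1, so both n2 = 1 and n4 = 1.
n2 = n1 AND p must be 1, so both n1 = 1 and p = 1.
n4 = n2 OR n3 must be 1, so at least one of n2, n3 is 1.
Check with p=1 q=1 r=1:
n1 = r AND q = 1 AND 1 = 1
n2 = n1 AND p = 1 AND 1 = 1
n3 = q OR n2 = 1 OR 1 = 1
n4 = n2 OR n3 = 1 OR 1 = 1
n5 = n2 AND n4 = 1 AND 1 = 1
So n5 = 1 as required.

p=1 q=1 r=1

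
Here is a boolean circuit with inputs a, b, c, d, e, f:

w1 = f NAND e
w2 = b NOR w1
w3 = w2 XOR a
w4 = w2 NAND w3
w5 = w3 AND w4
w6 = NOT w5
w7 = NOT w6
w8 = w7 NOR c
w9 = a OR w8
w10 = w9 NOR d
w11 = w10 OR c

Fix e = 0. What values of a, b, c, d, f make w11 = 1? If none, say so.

Check with e = 0 and a=0, b=1, c=1, d=0, f=0:
w1 = f NAND e = 0 NAND 0 = 1
w2 = b NOR w1 = 1 NOR 1 = 0
w3 = w2 XOR a = 0 XOR 0 = 0
w4 = w2 NAND w3 = 0 NAND 0 = 1
w5 = w3 AND w4 = 0 AND 1 = 0
w6 = NOT w5 = NOT 0 = 1
w7 = NOT w6 = NOT 1 = 0
w8 = w7 NOR c = 0 NOR 1 = 0
w9 = a OR w8 = 0 OR 0 = 0
w10 = w9 NOR d = 0 NOR 0 = 1
w11 = w10 OR c = 1 OR 1 = 1
So w11 = 1.

a=0 b=1 c=1 d=0 f=0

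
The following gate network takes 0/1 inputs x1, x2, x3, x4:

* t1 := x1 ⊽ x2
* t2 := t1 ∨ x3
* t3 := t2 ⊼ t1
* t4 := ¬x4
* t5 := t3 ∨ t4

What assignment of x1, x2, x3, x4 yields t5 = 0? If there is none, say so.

t5 = t3 ∨ t4 must be 0, so both t3 = 0 and t4 = 0.
Check with x1=0 x2=0 x3=0 x4=1:
t1 = x1 ⊽ x2 = 0 ⊽ 0 = 1
t2 = t1 ∨ x3 = 1 ∨ 0 = 1
t3 = t2 ⊼ t1 = 1 ⊼ 1 = 0
t4 = ¬x4 = ¬1 = 0
t5 = t3 ∨ t4 = 0 ∨ 0 = 0
So t5 = 0 as required.

x1=0 x2=0 x3=0 x4=1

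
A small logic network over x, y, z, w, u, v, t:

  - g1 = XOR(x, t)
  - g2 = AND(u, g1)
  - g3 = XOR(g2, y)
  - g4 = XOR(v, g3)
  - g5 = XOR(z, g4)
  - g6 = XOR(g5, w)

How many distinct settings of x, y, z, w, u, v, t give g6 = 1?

g6 = XOR(g5, w) must be 1, so g5 and w differ.
Enumerating the 128 input combinations, 64 give g6 = 1 and 64 give g6 = 0.

64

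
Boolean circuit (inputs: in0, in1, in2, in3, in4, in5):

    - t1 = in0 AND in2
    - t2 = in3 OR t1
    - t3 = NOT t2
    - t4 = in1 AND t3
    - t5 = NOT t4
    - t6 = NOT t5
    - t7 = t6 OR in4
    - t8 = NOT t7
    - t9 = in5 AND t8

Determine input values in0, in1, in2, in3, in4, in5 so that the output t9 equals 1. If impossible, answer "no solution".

t9 = in5 AND t8 must be 1, so both in5 = 1 and t8 = 1.
t8 = NOT t7 must be 1, so t7 = 0.
Check with in0=0, in1=0, in2=1, in3=1, in4=0, in5=1:
t1 = in0 AND in2 = 0 AND 1 = 0
t2 = in3 OR t1 = 1 OR 0 = 1
t3 = NOT t2 = NOT 1 = 0
t4 = in1 AND t3 = 0 AND 0 = 0
t5 = NOT t4 = NOT 0 = 1
t6 = NOT t5 = NOT 1 = 0
t7 = t6 OR in4 = 0 OR 0 = 0
t8 = NOT t7 = NOT 0 = 1
t9 = in5 AND t8 = 1 AND 1 = 1
So t9 = 1 as required.

in0=0, in1=0, in2=1, in3=1, in4=0, in5=1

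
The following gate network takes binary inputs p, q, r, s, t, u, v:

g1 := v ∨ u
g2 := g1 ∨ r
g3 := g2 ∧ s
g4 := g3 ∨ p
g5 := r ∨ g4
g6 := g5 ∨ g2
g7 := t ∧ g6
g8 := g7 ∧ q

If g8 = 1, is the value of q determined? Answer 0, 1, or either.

1

g8 = g7 ∧ q must be 1, so both g7 = 1 and q = 1.
g7 = t ∧ g6 must be 1, so both t = 1 and g6 = 1.
g6 = g5 ∨ g2 must be 1, so at least one of g5, g2 is 1.
Every assignment with g8 = 1 has q = 1; there are 30 such assignment(s).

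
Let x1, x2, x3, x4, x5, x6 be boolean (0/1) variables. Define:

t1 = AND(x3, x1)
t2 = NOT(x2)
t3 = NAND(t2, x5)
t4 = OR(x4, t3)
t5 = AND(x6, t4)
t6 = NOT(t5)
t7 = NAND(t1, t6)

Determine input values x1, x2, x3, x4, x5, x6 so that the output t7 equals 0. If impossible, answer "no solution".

x1=1 x2=1 x3=1 x4=1 x5=1 x6=0

Check with x1=1 x2=1 x3=1 x4=1 x5=1 x6=0:
t1 = AND(x3, x1) = AND(1, 1) = 1
t2 = NOT(x2) = NOT 1 = 0
t3 = NAND(t2, x5) = NAND(0, 1) = 1
t4 = OR(x4, t3) = OR(1, 1) = 1
t5 = AND(x6, t4) = AND(0, 1) = 0
t6 = NOT(t5) = NOT 0 = 1
t7 = NAND(t1, t6) = NAND(1, 1) = 0
So t7 = 0 as required.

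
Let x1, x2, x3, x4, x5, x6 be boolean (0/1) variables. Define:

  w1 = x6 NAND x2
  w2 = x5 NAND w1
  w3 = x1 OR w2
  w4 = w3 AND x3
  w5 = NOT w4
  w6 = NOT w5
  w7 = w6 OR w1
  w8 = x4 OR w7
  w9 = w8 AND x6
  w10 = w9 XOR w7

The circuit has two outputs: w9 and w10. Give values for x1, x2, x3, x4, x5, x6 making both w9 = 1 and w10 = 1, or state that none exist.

x1=1 x2=1 x3=0 x4=1 x5=0 x6=1

Check with x1=1 x2=1 x3=0 x4=1 x5=0 x6=1:
w1 = x6 NAND x2 = 1 NAND 1 = 0
w2 = x5 NAND w1 = 0 NAND 0 = 1
w3 = x1 OR w2 = 1 OR 1 = 1
w4 = w3 AND x3 = 1 AND 0 = 0
w5 = NOT w4 = NOT 0 = 1
w6 = NOT w5 = NOT 1 = 0
w7 = w6 OR w1 = 0 OR 0 = 0
w8 = x4 OR w7 = 1 OR 0 = 1
w9 = w8 AND x6 = 1 AND 1 = 1
w10 = w9 XOR w7 = 1 XOR 0 = 1
So w9 = 1 and w10 = 1.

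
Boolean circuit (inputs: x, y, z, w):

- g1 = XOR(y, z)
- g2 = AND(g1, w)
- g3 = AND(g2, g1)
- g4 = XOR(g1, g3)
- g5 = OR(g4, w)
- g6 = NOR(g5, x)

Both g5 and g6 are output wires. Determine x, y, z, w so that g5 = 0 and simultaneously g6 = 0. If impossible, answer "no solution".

Check with x=1, y=0, z=0, w=0:
g1 = XOR(y, z) = XOR(0, 0) = 0
g2 = AND(g1, w) = AND(0, 0) = 0
g3 = AND(g2, g1) = AND(0, 0) = 0
g4 = XOR(g1, g3) = XOR(0, 0) = 0
g5 = OR(g4, w) = OR(0, 0) = 0
g6 = NOR(g5, x) = NOR(0, 1) = 0
So g5 = 0 and g6 = 0.

x=1, y=0, z=0, w=0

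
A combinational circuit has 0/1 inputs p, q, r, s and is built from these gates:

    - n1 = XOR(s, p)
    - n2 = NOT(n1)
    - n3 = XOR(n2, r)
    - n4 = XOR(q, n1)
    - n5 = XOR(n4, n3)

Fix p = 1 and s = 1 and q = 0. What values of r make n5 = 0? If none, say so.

r=1

Check with p = 1 and s = 1 and q = 0 and r=1:
n1 = XOR(s, p) = XOR(1, 1) = 0
n2 = NOT(n1) = NOT 0 = 1
n3 = XOR(n2, r) = XOR(1, 1) = 0
n4 = XOR(q, n1) = XOR(0, 0) = 0
n5 = XOR(n4, n3) = XOR(0, 0) = 0
So n5 = 0.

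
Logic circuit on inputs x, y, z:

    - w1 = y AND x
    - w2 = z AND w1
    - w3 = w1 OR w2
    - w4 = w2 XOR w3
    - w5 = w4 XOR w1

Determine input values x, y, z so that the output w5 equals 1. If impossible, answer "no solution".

w5 = w4 XOR w1 must be 1, so w4 and w1 differ.
Check with x=1 y=1 z=1:
w1 = y AND x = 1 AND 1 = 1
w2 = z AND w1 = 1 AND 1 = 1
w3 = w1 OR w2 = 1 OR 1 = 1
w4 = w2 XOR w3 = 1 XOR 1 = 0
w5 = w4 XOR w1 = 0 XOR 1 = 1
So w5 = 1 as required.

x=1 y=1 z=1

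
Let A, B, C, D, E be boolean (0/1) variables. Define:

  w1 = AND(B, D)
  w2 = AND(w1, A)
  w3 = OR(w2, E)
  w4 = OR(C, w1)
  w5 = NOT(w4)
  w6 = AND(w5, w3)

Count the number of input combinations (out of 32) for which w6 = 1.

6

w6 = AND(w5, w3) must be 1, so both w5 = 1 and w3 = 1.
Enumerating the 32 input combinations, 6 give w6 = 1 and 26 give w6 = 0.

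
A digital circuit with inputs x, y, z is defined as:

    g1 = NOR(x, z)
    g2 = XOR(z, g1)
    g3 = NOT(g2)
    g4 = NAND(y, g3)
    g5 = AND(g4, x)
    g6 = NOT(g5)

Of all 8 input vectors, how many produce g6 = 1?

g6 = NOT(g5) must be 1, so g5 = 0.
Satisfying assignments:
  x=0, y=0, z=0
  x=0, y=0, z=1
  x=0, y=1, z=0
  x=0, y=1, z=1
  x=1, y=1, z=0

5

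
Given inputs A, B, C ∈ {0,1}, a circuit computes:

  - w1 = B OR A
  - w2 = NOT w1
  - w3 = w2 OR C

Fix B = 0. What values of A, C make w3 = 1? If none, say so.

w3 = w2 OR C must be 1, so at least one of w2, C is 1.
Check with B = 0 and A=1, C=1:
w1 = B OR A = 0 OR 1 = 1
w2 = NOT w1 = NOT 1 = 0
w3 = w2 OR C = 0 OR 1 = 1
So w3 = 1.

A=1, C=1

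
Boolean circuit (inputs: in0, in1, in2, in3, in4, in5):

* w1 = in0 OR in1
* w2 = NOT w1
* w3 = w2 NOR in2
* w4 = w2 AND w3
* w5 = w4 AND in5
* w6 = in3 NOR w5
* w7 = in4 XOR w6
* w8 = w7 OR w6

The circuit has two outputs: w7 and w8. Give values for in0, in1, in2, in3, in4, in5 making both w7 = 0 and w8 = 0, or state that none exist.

in0=1 in1=1 in2=1 in3=1 in4=0 in5=0

Check with in0=1 in1=1 in2=1 in3=1 in4=0 in5=0:
w1 = in0 OR in1 = 1 OR 1 = 1
w2 = NOT w1 = NOT 1 = 0
w3 = w2 NOR in2 = 0 NOR 1 = 0
w4 = w2 AND w3 = 0 AND 0 = 0
w5 = w4 AND in5 = 0 AND 0 = 0
w6 = in3 NOR w5 = 1 NOR 0 = 0
w7 = in4 XOR w6 = 0 XOR 0 = 0
w8 = w7 OR w6 = 0 OR 0 = 0
So w7 = 0 and w8 = 0.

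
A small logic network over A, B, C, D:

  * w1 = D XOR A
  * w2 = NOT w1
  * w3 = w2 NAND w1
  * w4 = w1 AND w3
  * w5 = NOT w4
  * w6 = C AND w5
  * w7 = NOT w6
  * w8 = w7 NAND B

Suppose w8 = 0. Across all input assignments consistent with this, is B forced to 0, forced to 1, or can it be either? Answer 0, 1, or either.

w8 = w7 NAND B must be 0, so both w7 = 1 and B = 1.
Every assignment with w8 = 0 has B = 1; there are 6 such assignment(s).

1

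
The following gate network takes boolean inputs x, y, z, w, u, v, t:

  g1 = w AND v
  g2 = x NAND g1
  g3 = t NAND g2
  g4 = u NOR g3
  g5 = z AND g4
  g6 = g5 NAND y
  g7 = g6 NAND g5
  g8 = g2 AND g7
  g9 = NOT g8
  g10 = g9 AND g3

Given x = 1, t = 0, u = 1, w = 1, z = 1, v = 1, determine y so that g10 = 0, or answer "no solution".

With x = 1, t = 0, u = 1, w = 1, z = 1, v = 1 fixed, none of the 2 settings of y give g10 = 0.
For example, with y=0:
g1 = w AND v = 1 AND 1 = 1
g2 = x NAND g1 = 1 NAND 1 = 0
g3 = t NAND g2 = 0 NAND 0 = 1
g4 = u NOR g3 = 1 NOR 1 = 0
g5 = z AND g4 = 1 AND 0 = 0
g6 = g5 NAND y = 0 NAND 0 = 1
g7 = g6 NAND g5 = 1 NAND 0 = 1
g8 = g2 AND g7 = 0 AND 1 = 0
g9 = NOT g8 = NOT 0 = 1
g10 = g9 AND g3 = 1 AND 1 = 1
giving g10 = 1 ≠ 0.

no solution exists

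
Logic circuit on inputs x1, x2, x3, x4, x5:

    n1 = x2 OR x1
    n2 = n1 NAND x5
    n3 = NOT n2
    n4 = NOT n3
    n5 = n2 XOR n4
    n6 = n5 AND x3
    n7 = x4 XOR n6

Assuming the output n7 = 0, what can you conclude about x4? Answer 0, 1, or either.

n7 = x4 XOR n6 must be 0, so x4 and n6 are equal.
Every assignment with n7 = 0 has x4 = 0; there are 16 such assignment(s).

0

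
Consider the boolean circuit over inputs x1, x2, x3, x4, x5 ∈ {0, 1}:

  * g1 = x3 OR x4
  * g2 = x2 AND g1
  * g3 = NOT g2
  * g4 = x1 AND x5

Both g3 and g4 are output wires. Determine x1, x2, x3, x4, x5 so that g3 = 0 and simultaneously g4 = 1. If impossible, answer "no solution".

Check with x1=1, x2=1, x3=1, x4=0, x5=1:
g1 = x3 OR x4 = 1 OR 0 = 1
g2 = x2 AND g1 = 1 AND 1 = 1
g3 = NOT g2 = NOT 1 = 0
g4 = x1 AND x5 = 1 AND 1 = 1
So g3 = 0 and g4 = 1.

x1=1, x2=1, x3=1, x4=0, x5=1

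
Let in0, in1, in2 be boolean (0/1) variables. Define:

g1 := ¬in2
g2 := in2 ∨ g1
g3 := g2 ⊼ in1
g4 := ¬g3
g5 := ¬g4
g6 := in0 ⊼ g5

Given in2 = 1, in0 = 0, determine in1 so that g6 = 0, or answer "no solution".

With in2 = 1, in0 = 0 fixed, none of the 2 settings of in1 give g6 = 0.
For example, with in1=1:
g1 = ¬in2 = ¬1 = 0
g2 = in2 ∨ g1 = 1 ∨ 0 = 1
g3 = g2 ⊼ in1 = 1 ⊼ 1 = 0
g4 = ¬g3 = ¬0 = 1
g5 = ¬g4 = ¬1 = 0
g6 = in0 ⊼ g5 = 0 ⊼ 0 = 1
giving g6 = 1 ≠ 0.

no solution exists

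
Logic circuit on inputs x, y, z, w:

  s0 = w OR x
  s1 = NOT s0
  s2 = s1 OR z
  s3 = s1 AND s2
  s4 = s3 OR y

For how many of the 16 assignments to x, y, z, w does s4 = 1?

s4 = s3 OR y must be 1, so at least one of s3, y is 1.
Enumerating the 16 input combinations, 10 give s4 = 1 and 6 give s4 = 0.

10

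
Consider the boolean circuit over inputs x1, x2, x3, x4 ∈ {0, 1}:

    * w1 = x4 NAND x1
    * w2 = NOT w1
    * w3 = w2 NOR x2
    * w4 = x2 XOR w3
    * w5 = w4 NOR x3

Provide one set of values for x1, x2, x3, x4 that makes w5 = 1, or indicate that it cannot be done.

Check with x1=1, x2=0, x3=0, x4=1:
w1 = x4 NAND x1 = 1 NAND 1 = 0
w2 = NOT w1 = NOT 0 = 1
w3 = w2 NOR x2 = 1 NOR 0 = 0
w4 = x2 XOR w3 = 0 XOR 0 = 0
w5 = w4 NOR x3 = 0 NOR 0 = 1
So w5 = 1 as required.

x1=1, x2=0, x3=0, x4=1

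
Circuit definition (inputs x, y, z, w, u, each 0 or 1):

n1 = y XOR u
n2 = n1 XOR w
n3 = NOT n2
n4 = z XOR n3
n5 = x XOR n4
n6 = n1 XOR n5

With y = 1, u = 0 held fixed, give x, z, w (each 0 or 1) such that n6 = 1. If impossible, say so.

x=1 z=1 w=0

Check with y = 1, u = 0 and x=1, z=1, w=0:
n1 = y XOR u = 1 XOR 0 = 1
n2 = n1 XOR w = 1 XOR 0 = 1
n3 = NOT n2 = NOT 1 = 0
n4 = z XOR n3 = 1 XOR 0 = 1
n5 = x XOR n4 = 1 XOR 1 = 0
n6 = n1 XOR n5 = 1 XOR 0 = 1
So n6 = 1.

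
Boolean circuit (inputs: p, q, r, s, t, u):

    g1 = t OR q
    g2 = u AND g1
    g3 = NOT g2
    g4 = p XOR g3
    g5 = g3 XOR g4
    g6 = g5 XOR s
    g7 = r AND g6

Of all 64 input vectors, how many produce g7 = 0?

48

g7 = r AND g6 must be 0, so at least one of r, g6 is 0.
Enumerating the 64 input combinations, 48 give g7 = 0 and 16 give g7 = 1.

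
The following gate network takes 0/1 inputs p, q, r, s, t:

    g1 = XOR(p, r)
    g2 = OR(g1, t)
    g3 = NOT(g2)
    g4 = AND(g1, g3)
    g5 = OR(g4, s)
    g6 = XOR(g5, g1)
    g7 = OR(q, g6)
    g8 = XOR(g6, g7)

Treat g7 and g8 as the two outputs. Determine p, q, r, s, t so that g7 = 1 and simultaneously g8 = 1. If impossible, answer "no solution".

p=0, q=1, r=0, s=0, t=1

Check with p=0, q=1, r=0, s=0, t=1:
g1 = XOR(p, r) = XOR(0, 0) = 0
g2 = OR(g1, t) = OR(0, 1) = 1
g3 = NOT(g2) = NOT 1 = 0
g4 = AND(g1, g3) = AND(0, 0) = 0
g5 = OR(g4, s) = OR(0, 0) = 0
g6 = XOR(g5, g1) = XOR(0, 0) = 0
g7 = OR(q, g6) = OR(1, 0) = 1
g8 = XOR(g6, g7) = XOR(0, 1) = 1
So g7 = 1 and g8 = 1.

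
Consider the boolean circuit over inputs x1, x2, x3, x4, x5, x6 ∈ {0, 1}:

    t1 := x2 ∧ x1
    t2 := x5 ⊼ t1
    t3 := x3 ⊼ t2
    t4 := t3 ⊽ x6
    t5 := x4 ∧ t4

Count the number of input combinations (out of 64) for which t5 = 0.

t5 = x4 ∧ t4 must be 0, so at least one of x4, t4 is 0.
Enumerating the 64 input combinations, 57 give t5 = 0 and 7 give t5 = 1.

57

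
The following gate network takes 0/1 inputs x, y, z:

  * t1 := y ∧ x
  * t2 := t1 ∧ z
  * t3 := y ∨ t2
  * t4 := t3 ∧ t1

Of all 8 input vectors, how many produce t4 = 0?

6

t4 = t3 ∧ t1 must be 0, so at least one of t3, t1 is 0.
Satisfying assignments:
  x=0, y=0, z=0
  x=0, y=0, z=1
  x=0, y=1, z=0
  x=0, y=1, z=1
  x=1, y=0, z=0
  x=1, y=0, z=1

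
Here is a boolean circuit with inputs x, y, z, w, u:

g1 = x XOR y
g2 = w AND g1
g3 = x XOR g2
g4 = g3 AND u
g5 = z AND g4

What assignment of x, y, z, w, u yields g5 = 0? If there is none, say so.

x=1 y=1 z=0 w=1 u=1

g5 = z AND g4 must be 0, so at least one of z, g4 is 0.
Check with x=1 y=1 z=0 w=1 u=1:
g1 = x XOR y = 1 XOR 1 = 0
g2 = w AND g1 = 1 AND 0 = 0
g3 = x XOR g2 = 1 XOR 0 = 1
g4 = g3 AND u = 1 AND 1 = 1
g5 = z AND g4 = 0 AND 1 = 0
So g5 = 0 as required.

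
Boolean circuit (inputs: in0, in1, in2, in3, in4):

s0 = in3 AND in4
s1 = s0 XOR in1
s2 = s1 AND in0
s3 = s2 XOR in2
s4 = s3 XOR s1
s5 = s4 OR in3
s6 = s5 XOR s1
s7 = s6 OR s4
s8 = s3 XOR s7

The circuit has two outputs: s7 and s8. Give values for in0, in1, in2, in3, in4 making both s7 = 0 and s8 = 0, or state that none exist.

Check with in0=0, in1=0, in2=0, in3=0, in4=0:
s0 = in3 AND in4 = 0 AND 0 = 0
s1 = s0 XOR in1 = 0 XOR 0 = 0
s2 = s1 AND in0 = 0 AND 0 = 0
s3 = s2 XOR in2 = 0 XOR 0 = 0
s4 = s3 XOR s1 = 0 XOR 0 = 0
s5 = s4 OR in3 = 0 OR 0 = 0
s6 = s5 XOR s1 = 0 XOR 0 = 0
s7 = s6 OR s4 = 0 OR 0 = 0
s8 = s3 XOR s7 = 0 XOR 0 = 0
So s7 = 0 and s8 = 0.

in0=0, in1=0, in2=0, in3=0, in4=0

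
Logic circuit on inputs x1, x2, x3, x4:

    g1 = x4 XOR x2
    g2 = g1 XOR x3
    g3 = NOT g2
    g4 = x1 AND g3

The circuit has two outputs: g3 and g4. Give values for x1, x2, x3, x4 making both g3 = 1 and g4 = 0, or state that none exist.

x1=0, x2=1, x3=1, x4=0

Check with x1=0, x2=1, x3=1, x4=0:
g1 = x4 XOR x2 = 0 XOR 1 = 1
g2 = g1 XOR x3 = 1 XOR 1 = 0
g3 = NOT g2 = NOT 0 = 1
g4 = x1 AND g3 = 0 AND 1 = 0
So g3 = 1 and g4 = 0.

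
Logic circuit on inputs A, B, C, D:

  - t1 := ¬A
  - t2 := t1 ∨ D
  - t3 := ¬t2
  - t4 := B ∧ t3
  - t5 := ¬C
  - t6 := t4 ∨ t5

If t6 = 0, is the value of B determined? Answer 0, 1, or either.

either

Both values of B occur among assignments with t6 = 0:
  B=0: A=0, B=0, C=1, D=0
  B=1: A=0, B=1, C=1, D=0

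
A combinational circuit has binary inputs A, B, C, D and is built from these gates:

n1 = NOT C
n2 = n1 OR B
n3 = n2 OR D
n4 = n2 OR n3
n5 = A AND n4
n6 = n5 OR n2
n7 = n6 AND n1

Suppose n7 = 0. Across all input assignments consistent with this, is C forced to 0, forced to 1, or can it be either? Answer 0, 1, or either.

n7 = n6 AND n1 must be 0, so at least one of n6, n1 is 0.
Every assignment with n7 = 0 has C = 1; there are 8 such assignment(s).

1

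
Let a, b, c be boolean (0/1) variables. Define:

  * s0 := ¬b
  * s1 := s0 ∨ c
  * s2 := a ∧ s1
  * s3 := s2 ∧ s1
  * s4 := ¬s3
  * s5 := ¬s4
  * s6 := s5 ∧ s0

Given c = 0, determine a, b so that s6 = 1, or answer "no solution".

a=1, b=0

Check with c = 0 and a=1, b=0:
s0 = ¬b = ¬0 = 1
s1 = s0 ∨ c = 1 ∨ 0 = 1
s2 = a ∧ s1 = 1 ∧ 1 = 1
s3 = s2 ∧ s1 = 1 ∧ 1 = 1
s4 = ¬s3 = ¬1 = 0
s5 = ¬s4 = ¬0 = 1
s6 = s5 ∧ s0 = 1 ∧ 1 = 1
So s6 = 1.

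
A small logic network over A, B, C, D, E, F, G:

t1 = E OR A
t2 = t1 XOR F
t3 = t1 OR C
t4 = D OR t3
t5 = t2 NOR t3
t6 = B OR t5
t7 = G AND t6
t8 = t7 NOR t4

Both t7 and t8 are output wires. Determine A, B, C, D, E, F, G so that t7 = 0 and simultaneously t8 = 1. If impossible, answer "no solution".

Check with A=0, B=1, C=0, D=0, E=0, F=1, G=0:
t1 = E OR A = 0 OR 0 = 0
t2 = t1 XOR F = 0 XOR 1 = 1
t3 = t1 OR C = 0 OR 0 = 0
t4 = D OR t3 = 0 OR 0 = 0
t5 = t2 NOR t3 = 1 NOR 0 = 0
t6 = B OR t5 = 1 OR 0 = 1
t7 = G AND t6 = 0 AND 1 = 0
t8 = t7 NOR t4 = 0 NOR 0 = 1
So t7 = 0 and t8 = 1.

A=0, B=1, C=0, D=0, E=0, F=1, G=0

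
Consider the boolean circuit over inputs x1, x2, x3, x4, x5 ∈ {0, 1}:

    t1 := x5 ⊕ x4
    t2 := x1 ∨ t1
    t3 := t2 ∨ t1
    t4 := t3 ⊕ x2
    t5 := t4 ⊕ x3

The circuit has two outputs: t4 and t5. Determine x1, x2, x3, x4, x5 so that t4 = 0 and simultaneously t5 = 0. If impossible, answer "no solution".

Check with x1=1, x2=1, x3=0, x4=1, x5=0:
t1 = x5 ⊕ x4 = 0 ⊕ 1 = 1
t2 = x1 ∨ t1 = 1 ∨ 1 = 1
t3 = t2 ∨ t1 = 1 ∨ 1 = 1
t4 = t3 ⊕ x2 = 1 ⊕ 1 = 0
t5 = t4 ⊕ x3 = 0 ⊕ 0 = 0
So t4 = 0 and t5 = 0.

x1=1, x2=1, x3=0, x4=1, x5=0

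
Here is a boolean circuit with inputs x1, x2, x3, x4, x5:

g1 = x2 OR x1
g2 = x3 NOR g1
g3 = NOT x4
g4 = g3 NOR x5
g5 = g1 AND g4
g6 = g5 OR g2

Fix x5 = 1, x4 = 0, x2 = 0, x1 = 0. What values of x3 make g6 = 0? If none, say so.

Check with x5 = 1, x4 = 0, x2 = 0, x1 = 0 and x3=1:
g1 = x2 OR x1 = 0 OR 0 = 0
g2 = x3 NOR g1 = 1 NOR 0 = 0
g3 = NOT x4 = NOT 0 = 1
g4 = g3 NOR x5 = 1 NOR 1 = 0
g5 = g1 AND g4 = 0 AND 0 = 0
g6 = g5 OR g2 = 0 OR 0 = 0
So g6 = 0.

x3=1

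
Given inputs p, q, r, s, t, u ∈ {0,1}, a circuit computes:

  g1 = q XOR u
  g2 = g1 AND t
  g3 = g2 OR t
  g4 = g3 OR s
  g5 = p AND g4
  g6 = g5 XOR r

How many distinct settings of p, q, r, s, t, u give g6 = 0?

32

g6 = g5 XOR r must be 0, so g5 and r are equal.
Enumerating the 64 input combinations, 32 give g6 = 0 and 32 give g6 = 1.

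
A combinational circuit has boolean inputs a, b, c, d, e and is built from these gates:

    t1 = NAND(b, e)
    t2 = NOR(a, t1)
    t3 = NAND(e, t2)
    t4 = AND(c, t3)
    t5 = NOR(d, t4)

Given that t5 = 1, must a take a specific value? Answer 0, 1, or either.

either

Both values of a occur among assignments with t5 = 1:
  a=0: a=0, b=0, c=0, d=0, e=0
  a=1: a=1, b=0, c=0, d=0, e=0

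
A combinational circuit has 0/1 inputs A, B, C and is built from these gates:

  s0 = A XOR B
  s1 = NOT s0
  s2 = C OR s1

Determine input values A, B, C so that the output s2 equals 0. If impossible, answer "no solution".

A=0, B=1, C=0

Check with A=0, B=1, C=0:
s0 = A XOR B = 0 XOR 1 = 1
s1 = NOT s0 = NOT 1 = 0
s2 = C OR s1 = 0 OR 0 = 0
So s2 = 0 as required.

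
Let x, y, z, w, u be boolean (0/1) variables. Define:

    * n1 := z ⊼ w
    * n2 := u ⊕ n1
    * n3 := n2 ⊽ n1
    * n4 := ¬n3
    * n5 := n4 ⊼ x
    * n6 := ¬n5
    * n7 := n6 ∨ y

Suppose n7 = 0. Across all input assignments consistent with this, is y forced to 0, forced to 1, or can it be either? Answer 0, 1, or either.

n7 = n6 ∨ y must be 0, so both n6 = 0 and y = 0.
n6 = ¬n5 must be 0, so n5 = 1.
n5 = n4 ⊼ x must be 1, so at least one of n4, x is 0.
Every assignment with n7 = 0 has y = 0; there are 9 such assignment(s).

0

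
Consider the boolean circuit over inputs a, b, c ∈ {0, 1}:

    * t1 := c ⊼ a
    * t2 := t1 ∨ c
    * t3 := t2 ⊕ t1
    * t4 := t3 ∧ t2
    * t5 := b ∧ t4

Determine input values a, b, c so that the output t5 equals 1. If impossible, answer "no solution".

a=1, b=1, c=1

Check with a=1, b=1, c=1:
t1 = c ⊼ a = 1 ⊼ 1 = 0
t2 = t1 ∨ c = 0 ∨ 1 = 1
t3 = t2 ⊕ t1 = 1 ⊕ 0 = 1
t4 = t3 ∧ t2 = 1 ∧ 1 = 1
t5 = b ∧ t4 = 1 ∧ 1 = 1
So t5 = 1 as required.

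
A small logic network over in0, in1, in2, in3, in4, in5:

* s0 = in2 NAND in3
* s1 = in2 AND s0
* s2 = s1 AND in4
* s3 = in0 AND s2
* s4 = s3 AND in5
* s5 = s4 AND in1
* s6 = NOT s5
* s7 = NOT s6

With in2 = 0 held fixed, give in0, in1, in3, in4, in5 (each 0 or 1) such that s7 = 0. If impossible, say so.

s7 = NOT s6 must be 0, so s6 = 1.
Check with in2 = 0 and in0=0, in1=0, in3=0, in4=1, in5=1:
s0 = in2 NAND in3 = 0 NAND 0 = 1
s1 = in2 AND s0 = 0 AND 1 = 0
s2 = s1 AND in4 = 0 AND 1 = 0
s3 = in0 AND s2 = 0 AND 0 = 0
s4 = s3 AND in5 = 0 AND 1 = 0
s5 = s4 AND in1 = 0 AND 0 = 0
s6 = NOT s5 = NOT 0 = 1
s7 = NOT s6 = NOT 1 = 0
So s7 = 0.

in0=0, in1=0, in3=0, in4=1, in5=1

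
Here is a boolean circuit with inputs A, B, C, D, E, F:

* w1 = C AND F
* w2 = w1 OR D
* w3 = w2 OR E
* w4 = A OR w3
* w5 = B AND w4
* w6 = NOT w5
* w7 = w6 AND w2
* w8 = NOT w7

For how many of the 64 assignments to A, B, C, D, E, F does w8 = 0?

20

w8 = NOT w7 must be 0, so w7 = 1.
Enumerating the 64 input combinations, 20 give w8 = 0 and 44 give w8 = 1.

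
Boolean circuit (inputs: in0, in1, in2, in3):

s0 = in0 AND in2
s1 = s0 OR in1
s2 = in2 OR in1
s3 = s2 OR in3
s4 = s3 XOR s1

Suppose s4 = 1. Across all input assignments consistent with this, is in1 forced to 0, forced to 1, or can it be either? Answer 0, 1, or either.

0

s4 = s3 XOR s1 must be 1, so s3 and s1 differ.
Every assignment with s4 = 1 has in1 = 0; there are 4 such assignment(s).
  in0=0, in1=0, in2=0, in3=1
  in0=0, in1=0, in2=1, in3=0
  in0=0, in1=0, in2=1, in3=1
  in0=1, in1=0, in2=0, in3=1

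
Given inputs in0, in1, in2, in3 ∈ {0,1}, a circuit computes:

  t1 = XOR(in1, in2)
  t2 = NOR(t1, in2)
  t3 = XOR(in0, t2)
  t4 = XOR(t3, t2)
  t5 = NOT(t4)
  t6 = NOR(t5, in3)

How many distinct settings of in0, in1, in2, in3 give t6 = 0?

t6 = NOR(t5, in3) must be 0, so at least one of t5, in3 is 1.
Enumerating the 16 input combinations, 12 give t6 = 0 and 4 give t6 = 1.

12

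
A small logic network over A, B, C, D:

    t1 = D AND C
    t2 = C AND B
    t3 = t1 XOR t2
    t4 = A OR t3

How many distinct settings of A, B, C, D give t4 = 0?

t4 = A OR t3 must be 0, so both A = 0 and t3 = 0.
t3 = t1 XOR t2 must be 0, so t1 and t2 are equal.
Satisfying assignments:
  A=0, B=0, C=0, D=0
  A=0, B=0, C=0, D=1
  A=0, B=0, C=1, D=0
  A=0, B=1, C=0, D=0
  A=0, B=1, C=0, D=1
  A=0, B=1, C=1, D=1

6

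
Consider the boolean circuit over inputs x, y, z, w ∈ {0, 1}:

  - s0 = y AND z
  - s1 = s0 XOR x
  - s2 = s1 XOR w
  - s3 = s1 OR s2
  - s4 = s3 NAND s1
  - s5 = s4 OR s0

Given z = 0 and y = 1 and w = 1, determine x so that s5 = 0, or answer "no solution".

s5 = s4 OR s0 must be 0, so both s4 = 0 and s0 = 0.
Check with z = 0 and y = 1 and w = 1 and x=1:
s0 = y AND z = 1 AND 0 = 0
s1 = s0 XOR x = 0 XOR 1 = 1
s2 = s1 XOR w = 1 XOR 1 = 0
s3 = s1 OR s2 = 1 OR 0 = 1
s4 = s3 NAND s1 = 1 NAND 1 = 0
s5 = s4 OR s0 = 0 OR 0 = 0
So s5 = 0.

x=1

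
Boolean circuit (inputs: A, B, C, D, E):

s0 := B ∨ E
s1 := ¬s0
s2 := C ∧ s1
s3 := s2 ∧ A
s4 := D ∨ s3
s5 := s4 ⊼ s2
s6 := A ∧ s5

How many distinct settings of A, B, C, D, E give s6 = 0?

18

s6 = A ∧ s5 must be 0, so at least one of A, s5 is 0.
Enumerating the 32 input combinations, 18 give s6 = 0 and 14 give s6 = 1.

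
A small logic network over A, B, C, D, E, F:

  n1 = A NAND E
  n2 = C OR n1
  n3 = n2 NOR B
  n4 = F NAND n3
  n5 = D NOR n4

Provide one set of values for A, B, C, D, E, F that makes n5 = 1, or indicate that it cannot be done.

A=1 B=0 C=0 D=0 E=1 F=1

Check with A=1 B=0 C=0 D=0 E=1 F=1:
n1 = A NAND E = 1 NAND 1 = 0
n2 = C OR n1 = 0 OR 0 = 0
n3 = n2 NOR B = 0 NOR 0 = 1
n4 = F NAND n3 = 1 NAND 1 = 0
n5 = D NOR n4 = 0 NOR 0 = 1
So n5 = 1 as required.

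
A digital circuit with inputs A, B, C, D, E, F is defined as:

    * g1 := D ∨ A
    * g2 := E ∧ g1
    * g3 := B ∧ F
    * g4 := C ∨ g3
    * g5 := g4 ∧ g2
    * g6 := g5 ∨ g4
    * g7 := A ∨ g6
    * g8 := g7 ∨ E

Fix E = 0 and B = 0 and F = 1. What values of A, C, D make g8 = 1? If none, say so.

A=1, C=0, D=0

Check with E = 0 and B = 0 and F = 1 and A=1, C=0, D=0:
g1 = D ∨ A = 0 ∨ 1 = 1
g2 = E ∧ g1 = 0 ∧ 1 = 0
g3 = B ∧ F = 0 ∧ 1 = 0
g4 = C ∨ g3 = 0 ∨ 0 = 0
g5 = g4 ∧ g2 = 0 ∧ 0 = 0
g6 = g5 ∨ g4 = 0 ∨ 0 = 0
g7 = A ∨ g6 = 1 ∨ 0 = 1
g8 = g7 ∨ E = 1 ∨ 0 = 1
So g8 = 1.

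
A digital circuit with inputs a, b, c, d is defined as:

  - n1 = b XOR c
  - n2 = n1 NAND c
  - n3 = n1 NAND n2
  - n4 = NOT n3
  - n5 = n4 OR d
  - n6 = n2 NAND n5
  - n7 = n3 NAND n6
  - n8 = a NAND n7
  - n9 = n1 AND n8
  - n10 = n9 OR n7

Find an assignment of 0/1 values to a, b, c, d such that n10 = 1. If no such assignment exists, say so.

n10 = n9 OR n7 must be 1, so at least one of n9, n7 is 1.
Check with a=1 b=0 c=1 d=0:
n1 = b XOR c = 0 XOR 1 = 1
n2 = n1 NAND c = 1 NAND 1 = 0
n3 = n1 NAND n2 = 1 NAND 0 = 1
n4 = NOT n3 = NOT 1 = 0
n5 = n4 OR d = 0 OR 0 = 0
n6 = n2 NAND n5 = 0 NAND 0 = 1
n7 = n3 NAND n6 = 1 NAND 1 = 0
n8 = a NAND n7 = 1 NAND 0 = 1
n9 = n1 AND n8 = 1 AND 1 = 1
n10 = n9 OR n7 = 1 OR 0 = 1
So n10 = 1 as required.

a=1 b=0 c=1 d=0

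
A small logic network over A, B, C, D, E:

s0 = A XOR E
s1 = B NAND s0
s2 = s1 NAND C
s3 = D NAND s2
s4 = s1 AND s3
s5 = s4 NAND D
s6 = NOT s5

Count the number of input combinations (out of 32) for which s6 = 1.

s6 = NOT s5 must be 1, so s5 = 0.
s5 = s4 NAND D must be 0, so both s4 = 1 and D = 1.
s4 = s1 AND s3 must be 1, so both s1 = 1 and s3 = 1.
Satisfying assignments:
  A=0, B=0, C=1, D=1, E=0
  A=0, B=0, C=1, D=1, E=1
  A=0, B=1, C=1, D=1, E=0
  A=1, B=0, C=1, D=1, E=0
  A=1, B=0, C=1, D=1, E=1
  A=1, B=1, C=1, D=1, E=1

6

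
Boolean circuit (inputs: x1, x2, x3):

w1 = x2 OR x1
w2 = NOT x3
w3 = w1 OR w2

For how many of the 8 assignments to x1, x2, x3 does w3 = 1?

7

w3 = w1 OR w2 must be 1, so at least one of w1, w2 is 1.
Enumerating the 8 input combinations, 7 give w3 = 1 and 1 give w3 = 0.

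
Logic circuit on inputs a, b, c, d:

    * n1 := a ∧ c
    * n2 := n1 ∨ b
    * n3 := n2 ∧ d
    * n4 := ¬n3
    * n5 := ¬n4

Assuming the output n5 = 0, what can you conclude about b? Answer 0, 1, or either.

either

Both values of b occur among assignments with n5 = 0:
  b=0: a=0, b=0, c=0, d=0
  b=1: a=0, b=1, c=0, d=0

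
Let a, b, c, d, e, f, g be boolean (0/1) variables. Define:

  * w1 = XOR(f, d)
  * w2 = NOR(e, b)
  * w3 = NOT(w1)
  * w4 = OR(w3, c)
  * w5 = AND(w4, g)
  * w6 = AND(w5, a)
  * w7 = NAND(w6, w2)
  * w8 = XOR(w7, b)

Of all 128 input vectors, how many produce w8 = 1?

w8 = XOR(w7, b) must be 1, so w7 and b differ.
Enumerating the 128 input combinations, 58 give w8 = 1 and 70 give w8 = 0.

58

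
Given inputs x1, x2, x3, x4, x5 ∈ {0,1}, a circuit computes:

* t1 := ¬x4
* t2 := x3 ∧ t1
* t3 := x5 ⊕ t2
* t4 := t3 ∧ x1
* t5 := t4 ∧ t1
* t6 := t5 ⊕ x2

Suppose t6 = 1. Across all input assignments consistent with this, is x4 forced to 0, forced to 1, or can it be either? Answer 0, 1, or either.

Both values of x4 occur among assignments with t6 = 1:
  x4=0: x1=0, x2=1, x3=0, x4=0, x5=0
  x4=1: x1=0, x2=1, x3=0, x4=1, x5=0

either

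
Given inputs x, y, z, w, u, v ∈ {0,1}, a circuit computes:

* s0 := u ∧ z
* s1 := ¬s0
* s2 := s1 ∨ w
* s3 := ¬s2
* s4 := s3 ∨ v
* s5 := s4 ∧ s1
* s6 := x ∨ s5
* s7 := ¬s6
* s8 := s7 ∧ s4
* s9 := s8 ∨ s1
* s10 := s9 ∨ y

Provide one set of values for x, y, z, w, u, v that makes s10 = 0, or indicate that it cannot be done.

x=1, y=0, z=1, w=1, u=1, v=1

s10 = s9 ∨ y must be 0, so both s9 = 0 and y = 0.
s9 = s8 ∨ s1 must be 0, so both s8 = 0 and s1 = 0.
Check with x=1, y=0, z=1, w=1, u=1, v=1:
s0 = u ∧ z = 1 ∧ 1 = 1
s1 = ¬s0 = ¬1 = 0
s2 = s1 ∨ w = 0 ∨ 1 = 1
s3 = ¬s2 = ¬1 = 0
s4 = s3 ∨ v = 0 ∨ 1 = 1
s5 = s4 ∧ s1 = 1 ∧ 0 = 0
s6 = x ∨ s5 = 1 ∨ 0 = 1
s7 = ¬s6 = ¬1 = 0
s8 = s7 ∧ s4 = 0 ∧ 1 = 0
s9 = s8 ∨ s1 = 0 ∨ 0 = 0
s10 = s9 ∨ y = 0 ∨ 0 = 0
So s10 = 0 as required.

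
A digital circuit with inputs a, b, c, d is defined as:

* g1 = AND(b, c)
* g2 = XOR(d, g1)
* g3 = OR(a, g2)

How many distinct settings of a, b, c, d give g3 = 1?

12

g3 = OR(a, g2) must be 1, so at least one of a, g2 is 1.
Enumerating the 16 input combinations, 12 give g3 = 1 and 4 give g3 = 0.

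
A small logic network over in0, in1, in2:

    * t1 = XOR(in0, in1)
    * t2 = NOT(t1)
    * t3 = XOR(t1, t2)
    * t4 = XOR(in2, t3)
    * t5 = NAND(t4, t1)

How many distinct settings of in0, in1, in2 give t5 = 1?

6

t5 = NAND(t4, t1) must be 1, so at least one of t4, t1 is 0.
Enumerating the 8 input combinations, 6 give t5 = 1 and 2 give t5 = 0.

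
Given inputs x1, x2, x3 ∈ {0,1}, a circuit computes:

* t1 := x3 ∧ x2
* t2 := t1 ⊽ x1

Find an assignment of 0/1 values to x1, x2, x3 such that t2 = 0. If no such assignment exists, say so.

Check with x1=0, x2=1, x3=1:
t1 = x3 ∧ x2 = 1 ∧ 1 = 1
t2 = t1 ⊽ x1 = 1 ⊽ 0 = 0
So t2 = 0 as required.

x1=0, x2=1, x3=1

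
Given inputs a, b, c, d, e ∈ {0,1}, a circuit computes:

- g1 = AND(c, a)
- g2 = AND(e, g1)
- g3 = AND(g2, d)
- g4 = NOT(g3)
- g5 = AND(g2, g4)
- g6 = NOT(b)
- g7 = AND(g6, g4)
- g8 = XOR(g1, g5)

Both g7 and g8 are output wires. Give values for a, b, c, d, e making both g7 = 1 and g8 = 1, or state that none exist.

a=1, b=0, c=1, d=1, e=0

Check with a=1, b=0, c=1, d=1, e=0:
g1 = AND(c, a) = AND(1, 1) = 1
g2 = AND(e, g1) = AND(0, 1) = 0
g3 = AND(g2, d) = AND(0, 1) = 0
g4 = NOT(g3) = NOT 0 = 1
g5 = AND(g2, g4) = AND(0, 1) = 0
g6 = NOT(b) = NOT 0 = 1
g7 = AND(g6, g4) = AND(1, 1) = 1
g8 = XOR(g1, g5) = XOR(1, 0) = 1
So g7 = 1 and g8 = 1.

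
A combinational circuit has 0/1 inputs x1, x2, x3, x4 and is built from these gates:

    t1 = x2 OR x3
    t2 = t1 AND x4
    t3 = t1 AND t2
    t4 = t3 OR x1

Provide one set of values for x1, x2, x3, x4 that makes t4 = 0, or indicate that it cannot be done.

Check with x1=0 x2=1 x3=0 x4=0:
t1 = x2 OR x3 = 1 OR 0 = 1
t2 = t1 AND x4 = 1 AND 0 = 0
t3 = t1 AND t2 = 1 AND 0 = 0
t4 = t3 OR x1 = 0 OR 0 = 0
So t4 = 0 as required.

x1=0 x2=1 x3=0 x4=0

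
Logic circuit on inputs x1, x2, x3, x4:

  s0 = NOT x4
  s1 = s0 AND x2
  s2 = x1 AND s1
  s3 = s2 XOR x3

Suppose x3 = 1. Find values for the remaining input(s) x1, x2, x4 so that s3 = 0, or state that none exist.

x1=1, x2=1, x4=0

s3 = s2 XOR x3 must be 0, so s2 and x3 are equal.
Check with x3 = 1 and x1=1, x2=1, x4=0:
s0 = NOT x4 = NOT 0 = 1
s1 = s0 AND x2 = 1 AND 1 = 1
s2 = x1 AND s1 = 1 AND 1 = 1
s3 = s2 XOR x3 = 1 XOR 1 = 0
So s3 = 0.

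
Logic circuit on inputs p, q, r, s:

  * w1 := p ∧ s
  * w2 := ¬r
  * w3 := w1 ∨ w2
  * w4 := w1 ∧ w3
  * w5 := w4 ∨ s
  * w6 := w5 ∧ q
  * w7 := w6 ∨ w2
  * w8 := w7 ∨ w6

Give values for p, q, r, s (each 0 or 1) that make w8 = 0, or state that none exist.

w8 = w7 ∨ w6 must be 0, so both w7 = 0 and w6 = 0.
w7 = w6 ∨ w2 must be 0, so both w6 = 0 and w2 = 0.
Check with p=0, q=0, r=1, s=1:
w1 = p ∧ s = 0 ∧ 1 = 0
w2 = ¬r = ¬1 = 0
w3 = w1 ∨ w2 = 0 ∨ 0 = 0
w4 = w1 ∧ w3 = 0 ∧ 0 = 0
w5 = w4 ∨ s = 0 ∨ 1 = 1
w6 = w5 ∧ q = 1 ∧ 0 = 0
w7 = w6 ∨ w2 = 0 ∨ 0 = 0
w8 = w7 ∨ w6 = 0 ∨ 0 = 0
So w8 = 0 as required.

p=0, q=0, r=1, s=1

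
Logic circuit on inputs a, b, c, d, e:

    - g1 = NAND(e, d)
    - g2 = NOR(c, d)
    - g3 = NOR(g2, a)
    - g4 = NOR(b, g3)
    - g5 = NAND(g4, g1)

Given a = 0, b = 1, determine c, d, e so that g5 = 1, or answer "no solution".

c=1 d=0 e=0

g5 = NAND(g4, g1) must be 1, so at least one of g4, g1 is 0.
Check with a = 0, b = 1 and c=1, d=0, e=0:
g1 = NAND(e, d) = NAND(0, 0) = 1
g2 = NOR(c, d) = NOR(1, 0) = 0
g3 = NOR(g2, a) = NOR(0, 0) = 1
g4 = NOR(b, g3) = NOR(1, 1) = 0
g5 = NAND(g4, g1) = NAND(0, 1) = 1
So g5 = 1.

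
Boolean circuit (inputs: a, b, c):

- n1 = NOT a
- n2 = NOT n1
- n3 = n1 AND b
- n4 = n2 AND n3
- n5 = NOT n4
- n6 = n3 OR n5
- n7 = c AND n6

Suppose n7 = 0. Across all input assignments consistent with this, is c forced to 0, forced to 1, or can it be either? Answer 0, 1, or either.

n7 = c AND n6 must be 0, so at least one of c, n6 is 0.
Every assignment with n7 = 0 has c = 0; there are 4 such assignment(s).
  a=0, b=0, c=0
  a=0, b=1, c=0
  a=1, b=0, c=0
  a=1, b=1, c=0

0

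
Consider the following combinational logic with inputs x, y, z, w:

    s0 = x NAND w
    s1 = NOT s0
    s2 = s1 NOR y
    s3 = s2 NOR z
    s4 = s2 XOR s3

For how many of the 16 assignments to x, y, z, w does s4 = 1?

11

s4 = s2 XOR s3 must be 1, so s2 and s3 differ.
Enumerating the 16 input combinations, 11 give s4 = 1 and 5 give s4 = 0.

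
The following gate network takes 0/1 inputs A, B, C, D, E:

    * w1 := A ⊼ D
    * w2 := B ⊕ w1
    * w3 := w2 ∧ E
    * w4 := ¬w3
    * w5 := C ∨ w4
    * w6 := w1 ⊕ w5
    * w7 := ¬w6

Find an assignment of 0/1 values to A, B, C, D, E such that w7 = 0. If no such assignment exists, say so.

w7 = ¬w6 must be 0, so w6 = 1.
w6 = w1 ⊕ w5 must be 1, so w1 and w5 differ.
Check with A=1, B=0, C=0, D=0, E=1:
w1 = A ⊼ D = 1 ⊼ 0 = 1
w2 = B ⊕ w1 = 0 ⊕ 1 = 1
w3 = w2 ∧ E = 1 ∧ 1 = 1
w4 = ¬w3 = ¬1 = 0
w5 = C ∨ w4 = 0 ∨ 0 = 0
w6 = w1 ⊕ w5 = 1 ⊕ 0 = 1
w7 = ¬w6 = ¬1 = 0
So w7 = 0 as required.

A=1, B=0, C=0, D=0, E=1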